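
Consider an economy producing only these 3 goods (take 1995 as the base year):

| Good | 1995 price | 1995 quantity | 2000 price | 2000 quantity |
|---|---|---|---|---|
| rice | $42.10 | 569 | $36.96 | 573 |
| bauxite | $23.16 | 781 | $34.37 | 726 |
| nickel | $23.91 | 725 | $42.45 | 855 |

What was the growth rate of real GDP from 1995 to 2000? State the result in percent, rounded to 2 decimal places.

Real GDP 1995 = Nominal GDP 1995 = 42.10·569 + 23.16·781 + 23.91·725 = 59377.61.
Real GDP 2000 (at 1995 prices) = 42.10·573 + 23.16·726 + 23.91·855 = 61380.51.
Real growth = 61380.51/59377.61 − 1 = 0.0337.

3.37%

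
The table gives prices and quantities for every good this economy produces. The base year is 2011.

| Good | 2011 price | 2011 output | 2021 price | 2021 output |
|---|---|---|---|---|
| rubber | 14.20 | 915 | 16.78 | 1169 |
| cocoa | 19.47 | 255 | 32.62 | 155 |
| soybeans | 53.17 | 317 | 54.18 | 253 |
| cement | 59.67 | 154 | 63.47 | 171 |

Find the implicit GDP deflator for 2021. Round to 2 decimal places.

Nominal GDP 2021 = 16.78·1169 + 32.62·155 + 54.18·253 + 63.47·171 = 49232.83.
Real GDP 2021 (at 2011 prices) = 14.20·1169 + 19.47·155 + 53.17·253 + 59.67·171 = 43273.23.
Deflator = Nominal/Real × 100 = 49232.83/43273.23 × 100 = 113.772.

113.77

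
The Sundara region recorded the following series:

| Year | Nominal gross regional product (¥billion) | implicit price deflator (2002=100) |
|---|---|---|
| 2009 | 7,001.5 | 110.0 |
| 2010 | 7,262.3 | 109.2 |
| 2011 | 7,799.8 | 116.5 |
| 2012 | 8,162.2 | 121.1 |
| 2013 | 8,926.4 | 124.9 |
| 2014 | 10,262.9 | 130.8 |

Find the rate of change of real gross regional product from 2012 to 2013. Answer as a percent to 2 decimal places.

Real gross regional product 2012 = 8162.2/1.211 = 6740.05.
Real gross regional product 2013 = 8926.4/1.249 = 7146.84.
Change = 7146.84/6740.05 − 1 = 0.0604.

6.04%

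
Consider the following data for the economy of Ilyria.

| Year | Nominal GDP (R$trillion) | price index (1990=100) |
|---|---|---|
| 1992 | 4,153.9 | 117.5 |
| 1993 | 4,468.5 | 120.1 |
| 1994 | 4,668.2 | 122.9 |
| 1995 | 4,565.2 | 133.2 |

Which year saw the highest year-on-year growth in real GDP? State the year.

1993: real = 4468.5/1.201 = 3720.65; growth vs 1992 (3535.23) = 5.24%.
1994: real = 4668.2/1.229 = 3798.37; growth vs 1993 (3720.65) = 2.09%.
1995: real = 4565.2/1.332 = 3427.33; growth vs 1994 (3798.37) = -9.77%.

1993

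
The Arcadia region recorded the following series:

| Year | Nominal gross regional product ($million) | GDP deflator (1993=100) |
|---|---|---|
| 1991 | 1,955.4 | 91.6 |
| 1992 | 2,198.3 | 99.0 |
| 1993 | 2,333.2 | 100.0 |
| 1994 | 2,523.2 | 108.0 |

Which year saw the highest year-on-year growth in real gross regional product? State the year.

1993

1992: real = 2198.3/0.990 = 2220.51; growth vs 1991 (2134.72) = 4.02%.
1993: real = 2333.2/1.000 = 2333.20; growth vs 1992 (2220.51) = 5.07%.
1994: real = 2523.2/1.080 = 2336.30; growth vs 1993 (2333.20) = 0.13%.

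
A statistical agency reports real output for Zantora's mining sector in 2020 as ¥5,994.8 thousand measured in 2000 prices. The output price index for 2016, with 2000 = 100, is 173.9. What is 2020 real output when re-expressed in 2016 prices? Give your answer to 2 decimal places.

Real output in 2016 prices = Real output in 2000 prices × (P_2016/P_2000) = 5994.8 × 1.739 = 10424.96.

¥10,424.96 thousand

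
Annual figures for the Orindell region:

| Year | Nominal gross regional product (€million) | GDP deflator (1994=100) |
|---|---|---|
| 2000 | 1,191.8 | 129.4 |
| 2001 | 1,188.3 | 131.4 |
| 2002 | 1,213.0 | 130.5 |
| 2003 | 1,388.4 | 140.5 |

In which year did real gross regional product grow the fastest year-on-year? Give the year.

2003

2001: real = 1188.3/1.314 = 904.34; growth vs 2000 (921.02) = -1.81%.
2002: real = 1213.0/1.305 = 929.50; growth vs 2001 (904.34) = 2.78%.
2003: real = 1388.4/1.405 = 988.19; growth vs 2002 (929.50) = 6.31%.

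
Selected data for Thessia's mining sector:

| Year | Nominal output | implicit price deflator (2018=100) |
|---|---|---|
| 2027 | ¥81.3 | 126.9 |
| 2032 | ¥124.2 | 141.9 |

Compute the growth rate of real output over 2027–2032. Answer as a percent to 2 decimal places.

Real output 2027 = 81.3 / 1.269 = 64.07.
Real output 2032 = 124.2 / 1.419 = 87.53.
Real growth = 87.53 / 64.07 − 1 = 0.3662.

36.62%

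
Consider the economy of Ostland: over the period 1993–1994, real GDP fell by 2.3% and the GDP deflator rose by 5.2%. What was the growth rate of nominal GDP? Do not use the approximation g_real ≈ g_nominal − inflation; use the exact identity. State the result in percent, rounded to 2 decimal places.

2.78%

(1 + g_nom) = (1 + g_real)(1 + π) = 0.9770 × 1.0520 = 1.02780.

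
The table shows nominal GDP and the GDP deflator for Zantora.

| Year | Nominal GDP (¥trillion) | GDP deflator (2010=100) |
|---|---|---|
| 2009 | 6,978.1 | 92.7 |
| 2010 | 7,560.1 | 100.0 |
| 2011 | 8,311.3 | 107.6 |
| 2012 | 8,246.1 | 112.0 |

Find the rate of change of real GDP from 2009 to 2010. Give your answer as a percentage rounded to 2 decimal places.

Real GDP 2009 = 6978.1/0.927 = 7527.62.
Real GDP 2010 = 7560.1/1.000 = 7560.10.
Change = 7560.10/7527.62 − 1 = 0.0043.

0.43%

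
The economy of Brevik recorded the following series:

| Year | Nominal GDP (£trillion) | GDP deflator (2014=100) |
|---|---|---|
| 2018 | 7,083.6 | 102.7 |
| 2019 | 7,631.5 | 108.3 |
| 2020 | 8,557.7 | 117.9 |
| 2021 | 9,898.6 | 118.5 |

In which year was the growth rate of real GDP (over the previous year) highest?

2019: real = 7631.5/1.083 = 7046.63; growth vs 2018 (6897.37) = 2.16%.
2020: real = 8557.7/1.179 = 7258.44; growth vs 2019 (7046.63) = 3.01%.
2021: real = 9898.6/1.185 = 8353.25; growth vs 2020 (7258.44) = 15.08%.

2021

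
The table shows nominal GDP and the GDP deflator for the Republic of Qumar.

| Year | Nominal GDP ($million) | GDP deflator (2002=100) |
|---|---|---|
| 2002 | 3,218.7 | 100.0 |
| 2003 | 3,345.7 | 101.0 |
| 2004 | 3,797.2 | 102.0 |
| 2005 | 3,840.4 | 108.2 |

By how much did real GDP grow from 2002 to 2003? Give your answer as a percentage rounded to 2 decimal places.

2.92%

Real GDP 2002 = 3218.7/1.000 = 3218.70.
Real GDP 2003 = 3345.7/1.010 = 3312.57.
Change = 3312.57/3218.70 − 1 = 0.0292.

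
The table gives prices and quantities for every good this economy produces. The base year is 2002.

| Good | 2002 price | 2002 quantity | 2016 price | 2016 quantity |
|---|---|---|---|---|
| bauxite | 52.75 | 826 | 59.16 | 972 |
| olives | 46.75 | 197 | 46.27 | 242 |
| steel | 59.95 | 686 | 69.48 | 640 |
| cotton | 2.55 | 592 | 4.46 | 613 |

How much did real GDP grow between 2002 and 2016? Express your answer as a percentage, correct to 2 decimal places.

7.44%

Real GDP 2002 = Nominal GDP 2002 = 52.75·826 + 46.75·197 + 59.95·686 + 2.55·592 = 95416.55.
Real GDP 2016 (at 2002 prices) = 52.75·972 + 46.75·242 + 59.95·640 + 2.55·613 = 102517.65.
Real growth = 102517.65/95416.55 − 1 = 0.0744.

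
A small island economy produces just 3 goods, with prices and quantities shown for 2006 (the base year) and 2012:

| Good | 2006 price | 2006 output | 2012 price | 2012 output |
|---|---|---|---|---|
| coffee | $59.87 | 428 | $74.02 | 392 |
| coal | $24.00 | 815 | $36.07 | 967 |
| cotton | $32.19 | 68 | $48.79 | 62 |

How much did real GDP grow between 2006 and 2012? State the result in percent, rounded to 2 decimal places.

Real GDP 2006 = Nominal GDP 2006 = 59.87·428 + 24.00·815 + 32.19·68 = 47373.28.
Real GDP 2012 (at 2006 prices) = 59.87·392 + 24.00·967 + 32.19·62 = 48672.82.
Real growth = 48672.82/47373.28 − 1 = 0.0274.

2.74%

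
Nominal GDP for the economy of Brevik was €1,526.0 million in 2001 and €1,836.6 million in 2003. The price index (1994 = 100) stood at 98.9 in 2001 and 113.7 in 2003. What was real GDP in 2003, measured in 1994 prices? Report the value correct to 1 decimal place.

€1,615.3 million

Real GDP = Nominal / (price index/100) = 1836.6 / 1.137 = 1615.30.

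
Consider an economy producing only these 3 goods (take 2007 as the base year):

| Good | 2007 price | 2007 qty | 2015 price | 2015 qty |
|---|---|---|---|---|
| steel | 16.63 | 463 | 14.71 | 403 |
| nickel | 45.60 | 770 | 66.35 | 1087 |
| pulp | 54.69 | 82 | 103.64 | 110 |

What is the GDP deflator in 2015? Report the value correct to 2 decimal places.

Nominal GDP 2015 = 14.71·403 + 66.35·1087 + 103.64·110 = 89450.98.
Real GDP 2015 (at 2007 prices) = 16.63·403 + 45.60·1087 + 54.69·110 = 62284.99.
Deflator = Nominal/Real × 100 = 89450.98/62284.99 × 100 = 143.616.

143.62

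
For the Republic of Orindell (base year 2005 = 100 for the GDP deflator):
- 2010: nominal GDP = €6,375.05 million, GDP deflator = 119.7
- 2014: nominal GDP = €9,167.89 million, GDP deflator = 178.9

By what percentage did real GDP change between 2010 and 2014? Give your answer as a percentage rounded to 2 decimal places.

-3.78%

Deflate each year: 2010 → 6375.05/1.197 = 5325.86; 2014 → 9167.89/1.789 = 5124.59.
So real GDP changed by 5124.59/5325.86 − 1 = -0.0378, i.e. -3.78%.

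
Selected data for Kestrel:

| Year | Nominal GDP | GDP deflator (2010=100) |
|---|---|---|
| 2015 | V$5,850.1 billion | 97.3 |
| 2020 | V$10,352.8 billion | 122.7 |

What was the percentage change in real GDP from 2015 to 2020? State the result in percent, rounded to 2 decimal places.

Deflate each year: 2015 → 5850.1/0.973 = 6012.44; 2020 → 10352.8/1.227 = 8437.49.
So real GDP changed by 8437.49/6012.44 − 1 = 0.4033, i.e. 40.33%.

40.33%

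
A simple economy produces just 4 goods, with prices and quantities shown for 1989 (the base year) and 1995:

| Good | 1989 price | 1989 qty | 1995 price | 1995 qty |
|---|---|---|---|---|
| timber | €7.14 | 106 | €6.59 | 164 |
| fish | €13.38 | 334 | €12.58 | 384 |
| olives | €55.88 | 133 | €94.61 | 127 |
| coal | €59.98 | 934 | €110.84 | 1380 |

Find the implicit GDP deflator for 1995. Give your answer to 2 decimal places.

Nominal GDP 1995 = 6.59·164 + 12.58·384 + 94.61·127 + 110.84·1380 = 170886.15.
Real GDP 1995 (at 1989 prices) = 7.14·164 + 13.38·384 + 55.88·127 + 59.98·1380 = 96178.04.
Deflator = Nominal/Real × 100 = 170886.15/96178.04 × 100 = 177.677.

177.68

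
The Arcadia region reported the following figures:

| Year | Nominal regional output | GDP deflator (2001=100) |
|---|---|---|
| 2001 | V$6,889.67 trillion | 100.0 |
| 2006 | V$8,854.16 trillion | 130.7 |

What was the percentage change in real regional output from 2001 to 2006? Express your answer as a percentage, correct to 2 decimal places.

-1.67%

Deflate each year: 2001 → 6889.67/1.000 = 6889.67; 2006 → 8854.16/1.307 = 6774.41.
So real regional output changed by 6774.41/6889.67 − 1 = -0.0167, i.e. -1.67%.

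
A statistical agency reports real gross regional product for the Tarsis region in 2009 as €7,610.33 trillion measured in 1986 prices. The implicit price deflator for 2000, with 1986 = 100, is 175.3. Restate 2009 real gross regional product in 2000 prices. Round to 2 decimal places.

Real gross regional product in 2000 prices = Real gross regional product in 1986 prices × (P_2000/P_1986) = 7610.33 × 1.753 = 13340.91.

€13,340.91 trillion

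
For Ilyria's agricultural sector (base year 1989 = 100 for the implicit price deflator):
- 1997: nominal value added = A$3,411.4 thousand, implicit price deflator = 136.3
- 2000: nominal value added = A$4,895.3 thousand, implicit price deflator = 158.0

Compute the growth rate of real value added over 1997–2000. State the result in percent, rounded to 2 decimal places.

Real value added 1997 = 3411.4 / 1.363 = 2502.86.
Real value added 2000 = 4895.3 / 1.580 = 3098.29.
Real growth = 3098.29 / 2502.86 − 1 = 0.2379.

23.79%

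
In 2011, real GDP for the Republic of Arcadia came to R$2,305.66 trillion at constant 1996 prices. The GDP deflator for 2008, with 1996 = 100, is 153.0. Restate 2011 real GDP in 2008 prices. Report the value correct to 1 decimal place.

Real GDP in 2008 prices = Real GDP in 1996 prices × (P_2008/P_1996) = 2305.66 × 1.530 = 3527.66.

R$3,527.7 trillion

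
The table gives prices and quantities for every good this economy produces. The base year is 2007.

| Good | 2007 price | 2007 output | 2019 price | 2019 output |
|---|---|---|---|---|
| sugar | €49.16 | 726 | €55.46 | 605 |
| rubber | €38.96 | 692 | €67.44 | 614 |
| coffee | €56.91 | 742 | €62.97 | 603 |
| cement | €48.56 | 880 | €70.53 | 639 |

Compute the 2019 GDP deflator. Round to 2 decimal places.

132.76

Nominal GDP 2019 = 55.46·605 + 67.44·614 + 62.97·603 + 70.53·639 = 158001.04.
Real GDP 2019 (at 2007 prices) = 49.16·605 + 38.96·614 + 56.91·603 + 48.56·639 = 119009.81.
Deflator = Nominal/Real × 100 = 158001.04/119009.81 × 100 = 132.763.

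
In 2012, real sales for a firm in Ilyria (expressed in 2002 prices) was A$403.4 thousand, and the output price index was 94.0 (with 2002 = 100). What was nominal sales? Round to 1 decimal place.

Nominal sales = Real × (output price index/100) = 403.4 × 0.940 = 379.20.

A$379.2 thousand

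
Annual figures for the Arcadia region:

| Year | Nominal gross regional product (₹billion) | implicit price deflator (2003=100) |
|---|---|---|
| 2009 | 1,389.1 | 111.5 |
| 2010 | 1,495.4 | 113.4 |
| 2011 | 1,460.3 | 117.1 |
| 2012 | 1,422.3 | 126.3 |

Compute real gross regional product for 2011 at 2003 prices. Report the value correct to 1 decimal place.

₹1,247.1 billion

Real gross regional product 2011 = 1460.3 / 1.171 = 1247.05.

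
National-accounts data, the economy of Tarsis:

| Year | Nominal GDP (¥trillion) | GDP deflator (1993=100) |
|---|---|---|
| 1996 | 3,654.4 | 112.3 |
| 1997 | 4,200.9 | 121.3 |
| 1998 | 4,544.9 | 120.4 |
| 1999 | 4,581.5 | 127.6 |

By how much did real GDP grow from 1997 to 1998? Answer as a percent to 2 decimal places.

9.00%

Real GDP 1997 = 4200.9/1.213 = 3463.23.
Real GDP 1998 = 4544.9/1.204 = 3774.83.
Change = 3774.83/3463.23 − 1 = 0.0900.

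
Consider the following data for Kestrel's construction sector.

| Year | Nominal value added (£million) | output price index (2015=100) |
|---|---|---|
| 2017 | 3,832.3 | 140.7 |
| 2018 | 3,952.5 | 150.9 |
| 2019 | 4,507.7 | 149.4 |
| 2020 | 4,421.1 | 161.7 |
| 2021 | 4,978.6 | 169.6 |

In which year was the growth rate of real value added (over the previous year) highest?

2018: real = 3952.5/1.509 = 2619.28; growth vs 2017 (2723.74) = -3.84%.
2019: real = 4507.7/1.494 = 3017.20; growth vs 2018 (2619.28) = 15.19%.
2020: real = 4421.1/1.617 = 2734.14; growth vs 2019 (3017.20) = -9.38%.
2021: real = 4978.6/1.696 = 2935.50; growth vs 2020 (2734.14) = 7.36%.

2019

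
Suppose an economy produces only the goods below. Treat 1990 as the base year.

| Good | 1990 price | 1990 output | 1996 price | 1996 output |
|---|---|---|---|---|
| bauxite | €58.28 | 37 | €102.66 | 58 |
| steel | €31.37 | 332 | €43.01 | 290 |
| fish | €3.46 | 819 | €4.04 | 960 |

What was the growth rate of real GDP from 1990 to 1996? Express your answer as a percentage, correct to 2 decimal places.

Real GDP 1990 = Nominal GDP 1990 = 58.28·37 + 31.37·332 + 3.46·819 = 15404.94.
Real GDP 1996 (at 1990 prices) = 58.28·58 + 31.37·290 + 3.46·960 = 15799.14.
Real growth = 15799.14/15404.94 − 1 = 0.0256.

2.56%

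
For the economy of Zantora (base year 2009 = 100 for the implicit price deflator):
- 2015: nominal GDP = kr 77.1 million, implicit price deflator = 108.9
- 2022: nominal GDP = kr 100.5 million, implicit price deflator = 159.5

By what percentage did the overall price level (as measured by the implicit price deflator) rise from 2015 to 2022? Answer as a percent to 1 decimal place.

Price-level change = 159.5 / 108.9 − 1 = 0.4646.

46.5%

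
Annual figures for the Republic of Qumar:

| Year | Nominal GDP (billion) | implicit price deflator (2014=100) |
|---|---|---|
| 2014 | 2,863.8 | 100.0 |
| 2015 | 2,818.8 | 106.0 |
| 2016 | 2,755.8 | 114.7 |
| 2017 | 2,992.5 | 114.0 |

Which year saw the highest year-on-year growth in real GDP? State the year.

2017

2015: real = 2818.8/1.060 = 2659.25; growth vs 2014 (2863.80) = -7.14%.
2016: real = 2755.8/1.147 = 2402.62; growth vs 2015 (2659.25) = -9.65%.
2017: real = 2992.5/1.140 = 2625.00; growth vs 2016 (2402.62) = 9.26%.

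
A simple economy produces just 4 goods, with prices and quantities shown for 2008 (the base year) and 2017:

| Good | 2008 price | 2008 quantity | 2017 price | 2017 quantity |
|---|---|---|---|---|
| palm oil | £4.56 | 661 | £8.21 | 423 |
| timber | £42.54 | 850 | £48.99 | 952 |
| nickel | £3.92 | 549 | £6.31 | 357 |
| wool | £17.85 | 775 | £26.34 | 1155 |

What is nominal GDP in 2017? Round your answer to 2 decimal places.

Nominal GDP 2017 = Σ (p_2017 × q_2017) = 8.21·423 + 48.99·952 + 6.31·357 + 26.34·1155 = 82786.68.

£82786.68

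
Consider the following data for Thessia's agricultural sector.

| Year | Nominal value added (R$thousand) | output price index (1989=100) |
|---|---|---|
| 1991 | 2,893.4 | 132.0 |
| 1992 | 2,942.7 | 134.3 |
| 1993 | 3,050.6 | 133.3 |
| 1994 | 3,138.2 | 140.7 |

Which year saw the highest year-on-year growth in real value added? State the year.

1992: real = 2942.7/1.343 = 2191.14; growth vs 1991 (2191.97) = -0.04%.
1993: real = 3050.6/1.333 = 2288.52; growth vs 1992 (2191.14) = 4.44%.
1994: real = 3138.2/1.407 = 2230.42; growth vs 1993 (2288.52) = -2.54%.

1993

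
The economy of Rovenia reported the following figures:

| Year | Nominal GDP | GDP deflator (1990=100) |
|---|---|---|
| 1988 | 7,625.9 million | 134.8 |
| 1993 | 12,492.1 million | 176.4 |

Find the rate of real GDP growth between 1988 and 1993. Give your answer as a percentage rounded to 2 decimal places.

25.18%

Real GDP 1988 = 7625.9 / 1.348 = 5657.20.
Real GDP 1993 = 12492.1 / 1.764 = 7081.69.
Real growth = 7081.69 / 5657.20 − 1 = 0.2518.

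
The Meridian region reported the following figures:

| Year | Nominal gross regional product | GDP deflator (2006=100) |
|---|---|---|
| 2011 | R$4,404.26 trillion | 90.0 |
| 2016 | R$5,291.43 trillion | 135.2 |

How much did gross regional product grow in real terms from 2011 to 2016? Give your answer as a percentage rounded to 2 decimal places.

Real gross regional product 2011 = 4404.26 / 0.900 = 4893.62.
Real gross regional product 2016 = 5291.43 / 1.352 = 3913.78.
Real growth = 3913.78 / 4893.62 − 1 = -0.2002.

-20.02%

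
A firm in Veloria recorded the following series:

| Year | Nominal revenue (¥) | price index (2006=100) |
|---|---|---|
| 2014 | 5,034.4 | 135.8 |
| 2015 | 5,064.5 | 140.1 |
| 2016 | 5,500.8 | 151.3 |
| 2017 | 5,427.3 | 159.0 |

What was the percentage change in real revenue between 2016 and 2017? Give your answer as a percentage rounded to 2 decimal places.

Real revenue 2016 = 5500.8/1.513 = 3635.69.
Real revenue 2017 = 5427.3/1.590 = 3413.40.
Change = 3413.40/3635.69 − 1 = -0.0611.

-6.11%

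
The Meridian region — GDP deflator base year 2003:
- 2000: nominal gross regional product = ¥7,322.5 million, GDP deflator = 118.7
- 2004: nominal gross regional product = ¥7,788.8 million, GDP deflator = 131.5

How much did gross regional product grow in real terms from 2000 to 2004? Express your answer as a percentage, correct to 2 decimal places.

Real gross regional product 2000 = 7322.5 / 1.187 = 6168.91.
Real gross regional product 2004 = 7788.8 / 1.315 = 5923.04.
Real growth = 5923.04 / 6168.91 − 1 = -0.0399.

-3.99%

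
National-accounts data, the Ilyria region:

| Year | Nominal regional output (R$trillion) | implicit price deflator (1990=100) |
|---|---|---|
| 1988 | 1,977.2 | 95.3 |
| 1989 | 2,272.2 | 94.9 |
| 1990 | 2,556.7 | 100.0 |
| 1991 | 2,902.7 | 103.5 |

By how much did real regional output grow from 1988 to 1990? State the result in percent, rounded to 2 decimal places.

23.23%

Real regional output 1988 = 1977.2/0.953 = 2074.71.
Real regional output 1990 = 2556.7/1.000 = 2556.70.
Change = 2556.70/2074.71 − 1 = 0.2323.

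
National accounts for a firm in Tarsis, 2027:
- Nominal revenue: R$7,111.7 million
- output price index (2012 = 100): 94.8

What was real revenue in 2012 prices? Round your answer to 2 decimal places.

Real revenue = Nominal / (output price index/100) = 7111.7 / 0.948 = 7501.79.

R$7,501.79 million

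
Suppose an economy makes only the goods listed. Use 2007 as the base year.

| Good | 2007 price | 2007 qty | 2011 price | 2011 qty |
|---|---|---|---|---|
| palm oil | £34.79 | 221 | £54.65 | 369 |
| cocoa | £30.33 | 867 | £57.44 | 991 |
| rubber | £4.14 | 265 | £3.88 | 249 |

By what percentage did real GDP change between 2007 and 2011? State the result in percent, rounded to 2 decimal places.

25.21%

Real GDP 2007 = Nominal GDP 2007 = 34.79·221 + 30.33·867 + 4.14·265 = 35081.80.
Real GDP 2011 (at 2007 prices) = 34.79·369 + 30.33·991 + 4.14·249 = 43925.40.
Real growth = 43925.40/35081.80 − 1 = 0.2521.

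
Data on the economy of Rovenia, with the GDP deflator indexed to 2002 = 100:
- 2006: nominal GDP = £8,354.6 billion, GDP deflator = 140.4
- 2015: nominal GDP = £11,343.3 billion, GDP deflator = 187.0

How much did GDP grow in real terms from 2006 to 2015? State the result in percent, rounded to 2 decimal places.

1.94%

Deflate each year: 2006 → 8354.6/1.404 = 5950.57; 2015 → 11343.3/1.870 = 6065.94.
So real GDP changed by 6065.94/5950.57 − 1 = 0.0194, i.e. 1.94%.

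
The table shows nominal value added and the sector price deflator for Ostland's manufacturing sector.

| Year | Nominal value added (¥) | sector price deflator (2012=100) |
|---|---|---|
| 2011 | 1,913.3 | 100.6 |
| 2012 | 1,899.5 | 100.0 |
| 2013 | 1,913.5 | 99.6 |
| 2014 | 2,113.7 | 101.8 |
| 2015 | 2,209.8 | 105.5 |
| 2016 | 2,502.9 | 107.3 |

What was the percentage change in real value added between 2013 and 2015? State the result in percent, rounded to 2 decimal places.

Real value added 2013 = 1913.5/0.996 = 1921.18.
Real value added 2015 = 2209.8/1.055 = 2094.60.
Change = 2094.60/1921.18 − 1 = 0.0903.

9.03%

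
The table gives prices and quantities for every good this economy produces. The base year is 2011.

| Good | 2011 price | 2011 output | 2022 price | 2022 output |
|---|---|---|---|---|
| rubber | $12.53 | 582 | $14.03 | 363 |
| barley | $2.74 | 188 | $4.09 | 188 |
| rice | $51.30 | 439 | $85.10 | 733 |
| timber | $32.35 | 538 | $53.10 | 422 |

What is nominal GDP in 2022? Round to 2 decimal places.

Nominal GDP 2022 = Σ (p_2022 × q_2022) = 14.03·363 + 4.09·188 + 85.10·733 + 53.10·422 = 90648.31.

$90648.31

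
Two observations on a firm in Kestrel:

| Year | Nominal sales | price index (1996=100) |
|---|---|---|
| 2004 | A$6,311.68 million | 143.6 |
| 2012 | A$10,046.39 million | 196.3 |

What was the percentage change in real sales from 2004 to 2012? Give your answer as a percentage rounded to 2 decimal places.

Real sales 2004 = 6311.68 / 1.436 = 4395.32.
Real sales 2012 = 10046.39 / 1.963 = 5117.88.
Real growth = 5117.88 / 4395.32 − 1 = 0.1644.

16.44%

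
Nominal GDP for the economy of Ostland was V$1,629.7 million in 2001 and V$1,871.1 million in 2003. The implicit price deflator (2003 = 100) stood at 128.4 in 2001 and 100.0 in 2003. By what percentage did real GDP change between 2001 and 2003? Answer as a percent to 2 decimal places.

47.42%

Deflate each year: 2001 → 1629.7/1.284 = 1269.24; 2003 → 1871.1/1.000 = 1871.10.
So real GDP changed by 1871.10/1269.24 − 1 = 0.4742, i.e. 47.42%.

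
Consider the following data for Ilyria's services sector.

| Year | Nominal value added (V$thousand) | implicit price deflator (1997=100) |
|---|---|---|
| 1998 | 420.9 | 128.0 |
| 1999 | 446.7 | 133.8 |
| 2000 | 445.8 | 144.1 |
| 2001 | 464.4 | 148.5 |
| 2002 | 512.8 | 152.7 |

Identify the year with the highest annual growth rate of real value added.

2002

1999: real = 446.7/1.338 = 333.86; growth vs 1998 (328.83) = 1.53%.
2000: real = 445.8/1.441 = 309.37; growth vs 1999 (333.86) = -7.34%.
2001: real = 464.4/1.485 = 312.73; growth vs 2000 (309.37) = 1.09%.
2002: real = 512.8/1.527 = 335.82; growth vs 2001 (312.73) = 7.38%.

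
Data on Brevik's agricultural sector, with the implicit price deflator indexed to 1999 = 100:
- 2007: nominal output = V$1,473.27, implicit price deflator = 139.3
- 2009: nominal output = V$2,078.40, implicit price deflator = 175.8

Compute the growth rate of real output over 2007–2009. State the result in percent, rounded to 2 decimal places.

Deflate each year: 2007 → 1473.27/1.393 = 1057.62; 2009 → 2078.40/1.758 = 1182.25.
So real output changed by 1182.25/1057.62 − 1 = 0.1178, i.e. 11.78%.

11.78%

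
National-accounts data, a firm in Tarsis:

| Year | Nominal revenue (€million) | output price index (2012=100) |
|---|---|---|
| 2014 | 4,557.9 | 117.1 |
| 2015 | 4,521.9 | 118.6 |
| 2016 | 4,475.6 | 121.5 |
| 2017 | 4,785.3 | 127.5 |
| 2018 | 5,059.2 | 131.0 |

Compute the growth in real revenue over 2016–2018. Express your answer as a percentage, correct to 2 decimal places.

4.84%

Real revenue 2016 = 4475.6/1.215 = 3683.62.
Real revenue 2018 = 5059.2/1.310 = 3861.98.
Change = 3861.98/3683.62 − 1 = 0.0484.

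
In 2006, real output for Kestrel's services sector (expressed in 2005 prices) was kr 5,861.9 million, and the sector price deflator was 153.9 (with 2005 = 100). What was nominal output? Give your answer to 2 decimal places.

kr 9,021.46 million

Nominal output = Real × (sector price deflator/100) = 5861.9 × 1.539 = 9021.46.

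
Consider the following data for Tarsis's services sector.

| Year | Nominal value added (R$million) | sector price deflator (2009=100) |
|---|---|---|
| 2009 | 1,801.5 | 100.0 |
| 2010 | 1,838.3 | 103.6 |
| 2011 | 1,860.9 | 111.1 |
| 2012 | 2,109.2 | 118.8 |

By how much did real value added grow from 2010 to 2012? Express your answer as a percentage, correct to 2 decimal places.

0.06%

Real value added 2010 = 1838.3/1.036 = 1774.42.
Real value added 2012 = 2109.2/1.188 = 1775.42.
Change = 1775.42/1774.42 − 1 = 0.0006.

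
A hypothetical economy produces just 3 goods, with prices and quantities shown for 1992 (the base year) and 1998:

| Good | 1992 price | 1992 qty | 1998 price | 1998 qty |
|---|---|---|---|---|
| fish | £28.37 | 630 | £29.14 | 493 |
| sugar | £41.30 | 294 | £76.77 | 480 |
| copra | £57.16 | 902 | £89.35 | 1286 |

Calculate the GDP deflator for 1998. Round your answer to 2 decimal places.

Nominal GDP 1998 = 29.14·493 + 76.77·480 + 89.35·1286 = 166119.72.
Real GDP 1998 (at 1992 prices) = 28.37·493 + 41.30·480 + 57.16·1286 = 107318.17.
Deflator = Nominal/Real × 100 = 166119.72/107318.17 × 100 = 154.792.

154.79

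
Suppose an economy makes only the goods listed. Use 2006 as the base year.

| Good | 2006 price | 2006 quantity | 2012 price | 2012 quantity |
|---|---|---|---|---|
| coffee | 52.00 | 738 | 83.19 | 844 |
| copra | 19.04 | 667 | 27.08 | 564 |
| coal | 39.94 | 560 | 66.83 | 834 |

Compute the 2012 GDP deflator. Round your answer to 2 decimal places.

160.60

Nominal GDP 2012 = 83.19·844 + 27.08·564 + 66.83·834 = 141221.70.
Real GDP 2012 (at 2006 prices) = 52.00·844 + 19.04·564 + 39.94·834 = 87936.52.
Deflator = Nominal/Real × 100 = 141221.70/87936.52 × 100 = 160.595.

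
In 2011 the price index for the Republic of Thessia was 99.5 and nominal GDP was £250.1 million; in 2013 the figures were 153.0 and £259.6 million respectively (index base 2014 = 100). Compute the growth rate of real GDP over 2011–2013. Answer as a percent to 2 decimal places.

-32.50%

Real GDP 2011 = 250.1 / 0.995 = 251.36.
Real GDP 2013 = 259.6 / 1.530 = 169.67.
Real growth = 169.67 / 251.36 − 1 = -0.3250.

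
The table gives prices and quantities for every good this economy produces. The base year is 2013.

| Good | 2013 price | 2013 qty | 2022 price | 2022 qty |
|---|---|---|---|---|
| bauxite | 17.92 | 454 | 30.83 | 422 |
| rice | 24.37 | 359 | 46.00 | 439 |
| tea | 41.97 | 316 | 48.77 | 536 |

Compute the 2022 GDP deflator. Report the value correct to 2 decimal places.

Nominal GDP 2022 = 30.83·422 + 46.00·439 + 48.77·536 = 59344.98.
Real GDP 2022 (at 2013 prices) = 17.92·422 + 24.37·439 + 41.97·536 = 40756.59.
Deflator = Nominal/Real × 100 = 59344.98/40756.59 × 100 = 145.608.

145.61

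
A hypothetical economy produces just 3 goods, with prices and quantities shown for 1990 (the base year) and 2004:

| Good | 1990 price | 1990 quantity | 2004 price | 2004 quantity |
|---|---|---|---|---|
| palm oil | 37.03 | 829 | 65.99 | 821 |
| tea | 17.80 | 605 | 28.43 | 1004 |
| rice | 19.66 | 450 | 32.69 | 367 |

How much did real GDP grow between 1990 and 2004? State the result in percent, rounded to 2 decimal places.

Real GDP 1990 = Nominal GDP 1990 = 37.03·829 + 17.80·605 + 19.66·450 = 50313.87.
Real GDP 2004 (at 1990 prices) = 37.03·821 + 17.80·1004 + 19.66·367 = 55488.05.
Real growth = 55488.05/50313.87 − 1 = 0.1028.

10.28%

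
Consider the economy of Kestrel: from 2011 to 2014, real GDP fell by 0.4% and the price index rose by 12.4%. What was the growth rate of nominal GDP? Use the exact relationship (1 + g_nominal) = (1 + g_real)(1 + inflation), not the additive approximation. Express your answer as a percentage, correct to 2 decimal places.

(1 + g_nom) = (1 + g_real)(1 + π) = 0.9960 × 1.1240 = 1.11950.

11.95%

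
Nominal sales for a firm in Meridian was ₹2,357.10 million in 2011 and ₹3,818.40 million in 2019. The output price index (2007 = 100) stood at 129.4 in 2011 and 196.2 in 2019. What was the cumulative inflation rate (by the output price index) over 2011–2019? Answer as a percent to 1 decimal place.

51.6%

Price-level change = 196.2 / 129.4 − 1 = 0.5162.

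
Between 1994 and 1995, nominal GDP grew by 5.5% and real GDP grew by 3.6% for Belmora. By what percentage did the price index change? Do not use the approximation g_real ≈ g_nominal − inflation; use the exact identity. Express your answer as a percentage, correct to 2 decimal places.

1.83%

(1 + g_nom) = (1 + g_real)(1 + π), so π = 1.0550 / 1.0360 − 1 = 0.01834.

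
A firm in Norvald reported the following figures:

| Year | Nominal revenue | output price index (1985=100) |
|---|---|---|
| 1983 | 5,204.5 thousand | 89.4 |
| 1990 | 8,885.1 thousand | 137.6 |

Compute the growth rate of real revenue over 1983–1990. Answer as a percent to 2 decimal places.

Deflate each year: 1983 → 5204.5/0.894 = 5821.59; 1990 → 8885.1/1.376 = 6457.19.
So real revenue changed by 6457.19/5821.59 − 1 = 0.1092, i.e. 10.92%.

10.92%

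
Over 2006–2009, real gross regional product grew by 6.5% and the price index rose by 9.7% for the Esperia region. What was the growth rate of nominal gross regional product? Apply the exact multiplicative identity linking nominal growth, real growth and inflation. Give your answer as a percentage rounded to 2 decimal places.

(1 + g_nom) = (1 + g_real)(1 + π) = 1.0650 × 1.0970 = 1.16831.

16.83%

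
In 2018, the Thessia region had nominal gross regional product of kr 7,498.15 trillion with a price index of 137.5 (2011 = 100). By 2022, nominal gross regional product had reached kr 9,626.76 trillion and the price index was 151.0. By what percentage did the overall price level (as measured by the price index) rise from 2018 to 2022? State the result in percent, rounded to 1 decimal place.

Price-level change = 151.0 / 137.5 − 1 = 0.0982.

9.8%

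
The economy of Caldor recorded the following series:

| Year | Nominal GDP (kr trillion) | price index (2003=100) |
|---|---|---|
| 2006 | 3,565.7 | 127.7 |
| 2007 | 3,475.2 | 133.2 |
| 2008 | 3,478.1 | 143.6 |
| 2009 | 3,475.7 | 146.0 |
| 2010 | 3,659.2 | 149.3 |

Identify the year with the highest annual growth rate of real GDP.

2010

2007: real = 3475.2/1.332 = 2609.01; growth vs 2006 (2792.25) = -6.56%.
2008: real = 3478.1/1.436 = 2422.08; growth vs 2007 (2609.01) = -7.16%.
2009: real = 3475.7/1.460 = 2380.62; growth vs 2008 (2422.08) = -1.71%.
2010: real = 3659.2/1.493 = 2450.90; growth vs 2009 (2380.62) = 2.95%.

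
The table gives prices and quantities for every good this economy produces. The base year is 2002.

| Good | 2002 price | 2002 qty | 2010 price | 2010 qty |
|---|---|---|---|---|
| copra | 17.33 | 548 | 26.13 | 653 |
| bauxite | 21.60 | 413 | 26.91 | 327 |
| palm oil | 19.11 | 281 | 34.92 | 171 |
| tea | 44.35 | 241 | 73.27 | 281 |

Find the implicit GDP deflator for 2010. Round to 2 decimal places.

153.69

Nominal GDP 2010 = 26.13·653 + 26.91·327 + 34.92·171 + 73.27·281 = 52422.65.
Real GDP 2010 (at 2002 prices) = 17.33·653 + 21.60·327 + 19.11·171 + 44.35·281 = 34109.85.
Deflator = Nominal/Real × 100 = 52422.65/34109.85 × 100 = 153.688.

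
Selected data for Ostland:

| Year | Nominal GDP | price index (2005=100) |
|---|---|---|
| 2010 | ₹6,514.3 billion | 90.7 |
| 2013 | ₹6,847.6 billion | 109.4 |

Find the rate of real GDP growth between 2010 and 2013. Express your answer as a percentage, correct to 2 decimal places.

Real GDP 2010 = 6514.3 / 0.907 = 7182.25.
Real GDP 2013 = 6847.6 / 1.094 = 6259.23.
Real growth = 6259.23 / 7182.25 − 1 = -0.1285.

-12.85%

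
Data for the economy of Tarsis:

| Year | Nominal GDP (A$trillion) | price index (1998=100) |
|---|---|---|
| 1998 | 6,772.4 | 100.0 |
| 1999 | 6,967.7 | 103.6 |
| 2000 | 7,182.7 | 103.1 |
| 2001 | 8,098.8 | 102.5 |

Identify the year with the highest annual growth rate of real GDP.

2001

1999: real = 6967.7/1.036 = 6725.58; growth vs 1998 (6772.40) = -0.69%.
2000: real = 7182.7/1.031 = 6966.73; growth vs 1999 (6725.58) = 3.59%.
2001: real = 8098.8/1.025 = 7901.27; growth vs 2000 (6966.73) = 13.41%.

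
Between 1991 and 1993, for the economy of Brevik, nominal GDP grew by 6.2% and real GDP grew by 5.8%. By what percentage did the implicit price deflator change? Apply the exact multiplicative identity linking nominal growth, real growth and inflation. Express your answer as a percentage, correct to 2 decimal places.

(1 + g_nom) = (1 + g_real)(1 + π), so π = 1.0620 / 1.0580 − 1 = 0.00378.

0.38%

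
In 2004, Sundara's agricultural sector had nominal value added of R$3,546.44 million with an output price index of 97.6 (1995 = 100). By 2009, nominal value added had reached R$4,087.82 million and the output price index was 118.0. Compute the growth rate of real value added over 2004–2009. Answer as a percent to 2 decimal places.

-4.66%

Real value added 2004 = 3546.44 / 0.976 = 3633.65.
Real value added 2009 = 4087.82 / 1.180 = 3464.25.
Real growth = 3464.25 / 3633.65 − 1 = -0.0466.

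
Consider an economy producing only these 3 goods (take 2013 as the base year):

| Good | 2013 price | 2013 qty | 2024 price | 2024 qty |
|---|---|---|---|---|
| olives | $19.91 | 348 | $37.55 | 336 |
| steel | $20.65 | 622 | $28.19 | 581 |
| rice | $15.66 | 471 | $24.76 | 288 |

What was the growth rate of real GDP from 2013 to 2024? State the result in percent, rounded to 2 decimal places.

-14.55%

Real GDP 2013 = Nominal GDP 2013 = 19.91·348 + 20.65·622 + 15.66·471 = 27148.84.
Real GDP 2024 (at 2013 prices) = 19.91·336 + 20.65·581 + 15.66·288 = 23197.49.
Real growth = 23197.49/27148.84 − 1 = -0.1455.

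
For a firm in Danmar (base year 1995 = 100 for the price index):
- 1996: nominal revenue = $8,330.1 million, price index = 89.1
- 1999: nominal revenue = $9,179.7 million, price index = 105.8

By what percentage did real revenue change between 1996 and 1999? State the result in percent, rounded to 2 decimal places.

-7.20%

Real revenue 1996 = 8330.1 / 0.891 = 9349.16.
Real revenue 1999 = 9179.7 / 1.058 = 8676.47.
Real growth = 8676.47 / 9349.16 − 1 = -0.0720.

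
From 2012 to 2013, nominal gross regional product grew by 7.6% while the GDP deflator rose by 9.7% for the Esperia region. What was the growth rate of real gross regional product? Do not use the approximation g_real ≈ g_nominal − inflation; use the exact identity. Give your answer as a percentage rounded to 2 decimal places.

(1 + g_nom) = (1 + g_real)(1 + π), so g_real = 1.0760 / 1.0970 − 1 = -0.01914.

-1.91%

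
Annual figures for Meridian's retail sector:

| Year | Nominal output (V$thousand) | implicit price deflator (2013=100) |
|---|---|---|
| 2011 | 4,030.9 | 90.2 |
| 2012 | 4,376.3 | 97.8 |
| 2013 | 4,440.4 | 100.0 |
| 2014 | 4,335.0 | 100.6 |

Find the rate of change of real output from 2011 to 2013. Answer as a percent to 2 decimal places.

-0.64%

Real output 2011 = 4030.9/0.902 = 4468.85.
Real output 2013 = 4440.4/1.000 = 4440.40.
Change = 4440.40/4468.85 − 1 = -0.0064.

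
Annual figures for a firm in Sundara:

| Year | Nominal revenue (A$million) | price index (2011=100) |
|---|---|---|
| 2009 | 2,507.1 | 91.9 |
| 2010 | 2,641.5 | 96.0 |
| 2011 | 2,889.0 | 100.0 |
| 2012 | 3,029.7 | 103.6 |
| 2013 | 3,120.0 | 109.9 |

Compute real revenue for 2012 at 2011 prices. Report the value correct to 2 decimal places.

A$2,924.42 million

Real revenue 2012 = 3029.7 / 1.036 = 2924.42.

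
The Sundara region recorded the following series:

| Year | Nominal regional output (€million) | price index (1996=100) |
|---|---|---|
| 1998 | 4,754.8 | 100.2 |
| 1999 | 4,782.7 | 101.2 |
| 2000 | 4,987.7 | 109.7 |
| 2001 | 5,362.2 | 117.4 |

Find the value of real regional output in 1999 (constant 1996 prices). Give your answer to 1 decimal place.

Real regional output 1999 = 4782.7 / 1.012 = 4725.99.

€4,726.0 million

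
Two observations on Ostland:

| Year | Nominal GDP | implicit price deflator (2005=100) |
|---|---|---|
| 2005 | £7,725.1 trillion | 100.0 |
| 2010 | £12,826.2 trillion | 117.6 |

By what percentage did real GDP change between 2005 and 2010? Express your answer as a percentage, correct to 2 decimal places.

Real GDP 2005 = 7725.1 / 1.000 = 7725.10.
Real GDP 2010 = 12826.2 / 1.176 = 10906.63.
Real growth = 10906.63 / 7725.10 − 1 = 0.4118.

41.18%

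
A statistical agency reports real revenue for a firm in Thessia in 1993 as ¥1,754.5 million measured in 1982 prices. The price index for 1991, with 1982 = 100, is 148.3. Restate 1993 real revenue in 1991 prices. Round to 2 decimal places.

¥2,601.92 million

Real revenue in 1991 prices = Real revenue in 1982 prices × (P_1991/P_1982) = 1754.5 × 1.483 = 2601.92.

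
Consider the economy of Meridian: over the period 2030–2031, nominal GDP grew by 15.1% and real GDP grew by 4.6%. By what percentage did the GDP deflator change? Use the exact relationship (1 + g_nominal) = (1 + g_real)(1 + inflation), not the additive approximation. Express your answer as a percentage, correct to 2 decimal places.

10.04%

(1 + g_nom) = (1 + g_real)(1 + π), so π = 1.1510 / 1.0460 − 1 = 0.10038.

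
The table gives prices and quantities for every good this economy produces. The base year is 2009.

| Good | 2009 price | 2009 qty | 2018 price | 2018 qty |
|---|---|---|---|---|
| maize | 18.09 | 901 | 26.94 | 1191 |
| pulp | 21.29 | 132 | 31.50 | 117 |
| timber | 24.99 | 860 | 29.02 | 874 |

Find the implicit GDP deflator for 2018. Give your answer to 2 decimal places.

Nominal GDP 2018 = 26.94·1191 + 31.50·117 + 29.02·874 = 61134.52.
Real GDP 2018 (at 2009 prices) = 18.09·1191 + 21.29·117 + 24.99·874 = 45877.38.
Deflator = Nominal/Real × 100 = 61134.52/45877.38 × 100 = 133.256.

133.26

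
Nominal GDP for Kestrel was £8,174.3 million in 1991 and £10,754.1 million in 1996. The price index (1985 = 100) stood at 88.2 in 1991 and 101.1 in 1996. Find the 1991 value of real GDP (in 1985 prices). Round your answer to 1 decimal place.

£9,267.9 million

Real GDP = Nominal / (price index/100) = 8174.3 / 0.882 = 9267.91.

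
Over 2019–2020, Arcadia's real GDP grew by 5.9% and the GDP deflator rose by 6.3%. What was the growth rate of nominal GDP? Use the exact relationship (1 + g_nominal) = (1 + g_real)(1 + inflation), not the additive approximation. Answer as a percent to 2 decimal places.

12.57%

(1 + g_nom) = (1 + g_real)(1 + π) = 1.0590 × 1.0630 = 1.12572.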